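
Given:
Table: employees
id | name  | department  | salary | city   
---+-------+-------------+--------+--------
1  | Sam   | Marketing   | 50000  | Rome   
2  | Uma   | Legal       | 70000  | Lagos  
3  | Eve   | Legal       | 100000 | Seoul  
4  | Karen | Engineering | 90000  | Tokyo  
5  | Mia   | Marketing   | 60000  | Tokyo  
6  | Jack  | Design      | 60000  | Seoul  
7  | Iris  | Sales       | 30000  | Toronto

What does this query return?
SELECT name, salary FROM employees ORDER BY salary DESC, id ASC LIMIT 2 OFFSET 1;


Sort by salary DESC (id ASC tiebreak), then skip 1 and take 2
Rows 2 through 3

2 rows:
Karen, 90000
Uma, 70000


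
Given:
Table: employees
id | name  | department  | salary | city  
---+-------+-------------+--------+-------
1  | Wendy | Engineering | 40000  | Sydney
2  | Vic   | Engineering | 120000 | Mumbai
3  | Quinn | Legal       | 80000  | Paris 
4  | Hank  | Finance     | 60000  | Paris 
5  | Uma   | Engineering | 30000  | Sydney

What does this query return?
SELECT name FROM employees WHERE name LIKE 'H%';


LIKE 'H%' matches names starting with 'H'
Matching: 1

1 rows:
Hank


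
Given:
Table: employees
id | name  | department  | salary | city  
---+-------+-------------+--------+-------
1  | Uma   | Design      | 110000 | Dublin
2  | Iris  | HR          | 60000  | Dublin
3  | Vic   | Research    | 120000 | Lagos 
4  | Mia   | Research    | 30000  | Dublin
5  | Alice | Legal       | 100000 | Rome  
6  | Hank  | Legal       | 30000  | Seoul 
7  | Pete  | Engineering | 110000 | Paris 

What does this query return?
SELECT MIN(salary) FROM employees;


Salaries: 110000, 60000, 120000, 30000, 100000, 30000, 110000
MIN = 30000

30000


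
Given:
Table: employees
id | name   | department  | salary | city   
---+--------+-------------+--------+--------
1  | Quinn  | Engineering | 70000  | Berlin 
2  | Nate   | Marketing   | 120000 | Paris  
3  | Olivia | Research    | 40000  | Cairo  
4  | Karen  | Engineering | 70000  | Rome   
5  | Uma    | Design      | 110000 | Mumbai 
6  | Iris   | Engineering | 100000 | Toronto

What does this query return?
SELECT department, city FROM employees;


Projecting columns: department, city

6 rows:
Engineering, Berlin
Marketing, Paris
Research, Cairo
Engineering, Rome
Design, Mumbai
Engineering, Toronto


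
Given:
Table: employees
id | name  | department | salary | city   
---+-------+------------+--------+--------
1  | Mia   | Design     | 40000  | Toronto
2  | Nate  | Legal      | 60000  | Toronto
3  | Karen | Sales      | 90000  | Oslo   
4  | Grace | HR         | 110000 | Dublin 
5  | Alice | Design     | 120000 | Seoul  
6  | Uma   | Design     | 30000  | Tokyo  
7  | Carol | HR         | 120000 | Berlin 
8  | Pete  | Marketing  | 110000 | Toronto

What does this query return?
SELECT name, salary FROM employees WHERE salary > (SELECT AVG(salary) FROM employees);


Subquery: AVG(salary) = 85000.0
Filtering: salary > 85000.0
  Karen (90000) -> MATCH
  Grace (110000) -> MATCH
  Alice (120000) -> MATCH
  Carol (120000) -> MATCH
  Pete (110000) -> MATCH


5 rows:
Karen, 90000
Grace, 110000
Alice, 120000
Carol, 120000
Pete, 110000


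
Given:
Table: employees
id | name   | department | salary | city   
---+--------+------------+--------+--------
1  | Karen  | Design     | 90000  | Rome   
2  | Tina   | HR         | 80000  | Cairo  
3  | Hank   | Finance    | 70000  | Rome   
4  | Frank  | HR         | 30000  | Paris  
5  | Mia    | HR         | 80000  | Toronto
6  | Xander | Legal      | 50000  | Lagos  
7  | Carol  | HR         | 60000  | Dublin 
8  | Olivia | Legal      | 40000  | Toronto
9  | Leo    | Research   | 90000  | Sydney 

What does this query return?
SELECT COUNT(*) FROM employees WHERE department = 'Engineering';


Counting rows where department = 'Engineering'


0


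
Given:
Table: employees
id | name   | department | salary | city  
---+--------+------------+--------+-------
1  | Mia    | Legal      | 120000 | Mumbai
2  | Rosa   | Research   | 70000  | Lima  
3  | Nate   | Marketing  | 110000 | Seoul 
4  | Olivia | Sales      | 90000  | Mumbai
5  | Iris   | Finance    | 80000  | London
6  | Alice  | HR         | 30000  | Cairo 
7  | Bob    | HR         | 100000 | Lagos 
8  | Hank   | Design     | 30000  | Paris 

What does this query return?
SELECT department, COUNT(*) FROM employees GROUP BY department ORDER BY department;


Assigning each row to its department group:
  Mia -> Legal
  Rosa -> Research
  Nate -> Marketing
  Olivia -> Sales
  Iris -> Finance
  Alice -> HR
  Bob -> HR
  Hank -> Design


7 groups:
Design, 1
Finance, 1
HR, 2
Legal, 1
Marketing, 1
Research, 1
Sales, 1


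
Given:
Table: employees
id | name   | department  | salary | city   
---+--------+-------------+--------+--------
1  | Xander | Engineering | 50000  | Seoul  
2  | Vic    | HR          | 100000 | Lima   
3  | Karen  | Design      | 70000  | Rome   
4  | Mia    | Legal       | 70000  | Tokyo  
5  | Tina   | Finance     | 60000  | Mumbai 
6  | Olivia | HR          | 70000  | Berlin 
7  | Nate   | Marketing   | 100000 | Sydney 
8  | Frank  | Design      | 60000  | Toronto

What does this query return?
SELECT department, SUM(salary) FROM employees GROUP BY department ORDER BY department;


Summing salary within each department:
  Design: 70000 + 60000 = 130000
  Engineering: 50000 = 50000
  Finance: 60000 = 60000
  HR: 100000 + 70000 = 170000
  Legal: 70000 = 70000
  Marketing: 100000 = 100000


6 groups:
Design, 130000
Engineering, 50000
Finance, 60000
HR, 170000
Legal, 70000
Marketing, 100000


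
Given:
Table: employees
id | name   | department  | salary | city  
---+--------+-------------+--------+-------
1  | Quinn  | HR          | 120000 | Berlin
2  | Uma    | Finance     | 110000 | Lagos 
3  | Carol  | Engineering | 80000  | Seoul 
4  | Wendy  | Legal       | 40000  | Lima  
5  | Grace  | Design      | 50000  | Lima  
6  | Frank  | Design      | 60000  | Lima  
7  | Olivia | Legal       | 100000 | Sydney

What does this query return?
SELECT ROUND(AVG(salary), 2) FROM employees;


SUM(salary) = 560000
COUNT = 7
ROUND(AVG, 2) = ROUND(560000 / 7, 2) = 80000.0

80000.0


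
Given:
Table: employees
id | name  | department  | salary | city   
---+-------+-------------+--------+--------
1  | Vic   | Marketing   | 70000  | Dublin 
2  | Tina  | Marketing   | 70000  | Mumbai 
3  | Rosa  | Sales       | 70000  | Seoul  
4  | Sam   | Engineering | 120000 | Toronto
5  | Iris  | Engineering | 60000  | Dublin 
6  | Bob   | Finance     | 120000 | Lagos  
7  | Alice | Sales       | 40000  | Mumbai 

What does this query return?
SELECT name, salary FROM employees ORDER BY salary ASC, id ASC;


Sorting by salary ASC, then id ASC for ties

7 rows:
Alice, 40000
Iris, 60000
Vic, 70000
Tina, 70000
Rosa, 70000
Sam, 120000
Bob, 120000


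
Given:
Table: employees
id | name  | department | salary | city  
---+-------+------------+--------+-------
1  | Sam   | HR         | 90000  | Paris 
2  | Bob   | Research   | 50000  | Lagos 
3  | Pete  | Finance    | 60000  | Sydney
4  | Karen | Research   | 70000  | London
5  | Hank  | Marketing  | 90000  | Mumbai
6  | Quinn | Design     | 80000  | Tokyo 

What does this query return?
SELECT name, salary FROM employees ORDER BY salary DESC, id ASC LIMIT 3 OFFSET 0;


Sort by salary DESC (id ASC tiebreak), then skip 0 and take 3
Rows 1 through 3

3 rows:
Sam, 90000
Hank, 90000
Quinn, 80000


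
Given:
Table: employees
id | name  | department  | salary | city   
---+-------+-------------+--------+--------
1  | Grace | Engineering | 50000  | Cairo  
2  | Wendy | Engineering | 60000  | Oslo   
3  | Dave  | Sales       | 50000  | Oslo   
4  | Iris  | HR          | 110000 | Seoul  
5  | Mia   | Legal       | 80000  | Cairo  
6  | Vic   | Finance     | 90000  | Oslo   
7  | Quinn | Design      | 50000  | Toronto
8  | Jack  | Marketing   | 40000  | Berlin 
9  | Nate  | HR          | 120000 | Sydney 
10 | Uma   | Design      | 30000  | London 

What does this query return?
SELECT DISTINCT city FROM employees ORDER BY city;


All 'city' values (row order): Cairo, Oslo, Oslo, Seoul, Cairo, Oslo, Toronto, Berlin, Sydney, London
Removing duplicates leaves 7 unique value(s).

7 values:
Berlin
Cairo
London
Oslo
Seoul
Sydney
Toronto


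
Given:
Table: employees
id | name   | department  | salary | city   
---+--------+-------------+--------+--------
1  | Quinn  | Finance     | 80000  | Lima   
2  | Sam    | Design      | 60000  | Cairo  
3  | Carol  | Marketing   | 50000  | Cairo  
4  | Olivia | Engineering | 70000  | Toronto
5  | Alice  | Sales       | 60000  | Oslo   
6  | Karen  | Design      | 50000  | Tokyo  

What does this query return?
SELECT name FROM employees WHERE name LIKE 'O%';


LIKE 'O%' matches names starting with 'O'
Matching: 1

1 rows:
Olivia


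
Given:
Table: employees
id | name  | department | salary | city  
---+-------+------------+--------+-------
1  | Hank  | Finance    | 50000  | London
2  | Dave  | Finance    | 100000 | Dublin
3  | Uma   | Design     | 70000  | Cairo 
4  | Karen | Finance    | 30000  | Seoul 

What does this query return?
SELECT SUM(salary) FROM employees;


SUM(salary) = 50000 + 100000 + 70000 + 30000 = 250000

250000


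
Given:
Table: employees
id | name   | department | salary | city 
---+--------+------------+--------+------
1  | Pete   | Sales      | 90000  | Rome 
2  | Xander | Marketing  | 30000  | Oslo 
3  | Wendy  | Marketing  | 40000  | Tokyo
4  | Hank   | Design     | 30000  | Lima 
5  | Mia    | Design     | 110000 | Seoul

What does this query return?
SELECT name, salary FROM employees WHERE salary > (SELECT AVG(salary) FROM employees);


Subquery: AVG(salary) = 60000.0
Filtering: salary > 60000.0
  Pete (90000) -> MATCH
  Mia (110000) -> MATCH


2 rows:
Pete, 90000
Mia, 110000


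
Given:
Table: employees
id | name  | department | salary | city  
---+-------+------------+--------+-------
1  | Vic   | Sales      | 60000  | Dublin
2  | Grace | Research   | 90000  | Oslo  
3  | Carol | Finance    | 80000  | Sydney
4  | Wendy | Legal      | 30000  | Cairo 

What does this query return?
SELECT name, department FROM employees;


Projecting columns: name, department

4 rows:
Vic, Sales
Grace, Research
Carol, Finance
Wendy, Legal


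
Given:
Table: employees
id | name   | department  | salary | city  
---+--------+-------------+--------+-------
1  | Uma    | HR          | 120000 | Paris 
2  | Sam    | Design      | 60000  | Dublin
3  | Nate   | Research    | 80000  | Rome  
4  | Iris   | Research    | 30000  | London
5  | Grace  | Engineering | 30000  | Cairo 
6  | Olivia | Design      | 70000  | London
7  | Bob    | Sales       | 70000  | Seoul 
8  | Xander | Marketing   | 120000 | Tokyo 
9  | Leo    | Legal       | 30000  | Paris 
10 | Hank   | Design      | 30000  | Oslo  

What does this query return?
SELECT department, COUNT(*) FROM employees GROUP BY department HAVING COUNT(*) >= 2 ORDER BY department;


Groups with count >= 2:
  Design: 3 -> PASS
  Research: 2 -> PASS
  Engineering: 1 -> filtered out
  HR: 1 -> filtered out
  Legal: 1 -> filtered out
  Marketing: 1 -> filtered out
  Sales: 1 -> filtered out


2 groups:
Design, 3
Research, 2


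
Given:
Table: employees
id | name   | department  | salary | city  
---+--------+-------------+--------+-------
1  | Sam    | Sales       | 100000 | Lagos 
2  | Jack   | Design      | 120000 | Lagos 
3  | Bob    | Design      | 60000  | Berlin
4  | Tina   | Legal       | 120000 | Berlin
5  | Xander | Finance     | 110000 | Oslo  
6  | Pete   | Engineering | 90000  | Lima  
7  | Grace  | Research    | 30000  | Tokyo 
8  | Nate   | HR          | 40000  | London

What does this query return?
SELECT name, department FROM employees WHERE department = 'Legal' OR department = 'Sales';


Filtering: department = 'Legal' OR 'Sales'
Matching: 2 rows

2 rows:
Sam, Sales
Tina, Legal


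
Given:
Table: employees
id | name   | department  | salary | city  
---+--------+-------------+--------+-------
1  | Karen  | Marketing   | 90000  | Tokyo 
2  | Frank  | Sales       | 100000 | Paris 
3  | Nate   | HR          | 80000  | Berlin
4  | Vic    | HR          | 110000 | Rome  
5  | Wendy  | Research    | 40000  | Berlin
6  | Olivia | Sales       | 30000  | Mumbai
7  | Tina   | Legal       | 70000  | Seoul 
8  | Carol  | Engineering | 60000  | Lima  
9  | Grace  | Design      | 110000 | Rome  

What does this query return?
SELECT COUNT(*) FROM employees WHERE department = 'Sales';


Counting rows where department = 'Sales'
  Frank -> MATCH
  Olivia -> MATCH


2


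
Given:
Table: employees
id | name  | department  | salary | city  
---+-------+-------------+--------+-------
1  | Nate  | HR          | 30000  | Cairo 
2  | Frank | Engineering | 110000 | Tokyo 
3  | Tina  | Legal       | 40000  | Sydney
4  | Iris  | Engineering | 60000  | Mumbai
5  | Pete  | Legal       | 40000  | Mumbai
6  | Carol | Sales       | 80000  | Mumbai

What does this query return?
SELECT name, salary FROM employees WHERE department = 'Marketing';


Filtering: department = 'Marketing'
Matching rows: 0

Empty result set (0 rows)


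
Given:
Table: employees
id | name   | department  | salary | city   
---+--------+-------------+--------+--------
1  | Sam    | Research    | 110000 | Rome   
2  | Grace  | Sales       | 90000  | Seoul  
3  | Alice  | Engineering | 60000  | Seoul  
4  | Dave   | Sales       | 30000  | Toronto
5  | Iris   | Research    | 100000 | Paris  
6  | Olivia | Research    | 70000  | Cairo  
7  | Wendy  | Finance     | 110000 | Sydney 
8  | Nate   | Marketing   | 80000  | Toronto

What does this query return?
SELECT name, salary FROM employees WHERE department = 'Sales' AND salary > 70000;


Filtering: department = 'Sales' AND salary > 70000
Matching: 1 rows

1 rows:
Grace, 90000


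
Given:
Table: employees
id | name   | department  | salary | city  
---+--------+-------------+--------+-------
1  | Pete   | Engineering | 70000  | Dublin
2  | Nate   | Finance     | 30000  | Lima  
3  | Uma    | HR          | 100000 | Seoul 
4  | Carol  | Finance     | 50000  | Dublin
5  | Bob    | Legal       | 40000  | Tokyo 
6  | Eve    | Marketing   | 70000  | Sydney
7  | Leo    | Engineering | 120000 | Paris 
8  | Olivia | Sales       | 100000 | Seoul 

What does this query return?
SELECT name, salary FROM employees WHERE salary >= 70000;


Filtering: salary >= 70000
Matching: 5 rows

5 rows:
Pete, 70000
Uma, 100000
Eve, 70000
Leo, 120000
Olivia, 100000


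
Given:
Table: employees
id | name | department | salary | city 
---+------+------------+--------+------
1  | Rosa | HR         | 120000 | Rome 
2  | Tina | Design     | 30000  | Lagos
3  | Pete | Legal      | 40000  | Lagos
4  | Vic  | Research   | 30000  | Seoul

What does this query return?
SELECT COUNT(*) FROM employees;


COUNT(*) counts all rows

4


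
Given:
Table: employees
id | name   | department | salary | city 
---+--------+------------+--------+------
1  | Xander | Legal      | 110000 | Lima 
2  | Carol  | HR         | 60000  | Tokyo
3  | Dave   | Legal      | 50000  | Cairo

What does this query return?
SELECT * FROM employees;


SELECT * returns all 3 rows with all columns

3 rows:
1, Xander, Legal, 110000, Lima
2, Carol, HR, 60000, Tokyo
3, Dave, Legal, 50000, Cairo


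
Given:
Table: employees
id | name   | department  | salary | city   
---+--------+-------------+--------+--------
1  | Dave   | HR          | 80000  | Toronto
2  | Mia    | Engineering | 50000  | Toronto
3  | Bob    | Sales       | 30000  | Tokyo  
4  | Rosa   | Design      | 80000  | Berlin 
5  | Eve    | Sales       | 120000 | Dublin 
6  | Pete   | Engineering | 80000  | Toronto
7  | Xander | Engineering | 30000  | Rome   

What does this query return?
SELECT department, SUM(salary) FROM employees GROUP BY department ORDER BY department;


Summing salary within each department:
  Design: 80000 = 80000
  Engineering: 50000 + 80000 + 30000 = 160000
  HR: 80000 = 80000
  Sales: 30000 + 120000 = 150000


4 groups:
Design, 80000
Engineering, 160000
HR, 80000
Sales, 150000


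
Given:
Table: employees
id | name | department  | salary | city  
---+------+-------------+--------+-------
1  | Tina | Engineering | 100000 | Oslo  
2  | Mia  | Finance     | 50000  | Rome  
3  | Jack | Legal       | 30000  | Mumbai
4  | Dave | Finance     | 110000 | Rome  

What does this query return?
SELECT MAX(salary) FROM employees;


Salaries: 100000, 50000, 30000, 110000
MAX = 110000

110000


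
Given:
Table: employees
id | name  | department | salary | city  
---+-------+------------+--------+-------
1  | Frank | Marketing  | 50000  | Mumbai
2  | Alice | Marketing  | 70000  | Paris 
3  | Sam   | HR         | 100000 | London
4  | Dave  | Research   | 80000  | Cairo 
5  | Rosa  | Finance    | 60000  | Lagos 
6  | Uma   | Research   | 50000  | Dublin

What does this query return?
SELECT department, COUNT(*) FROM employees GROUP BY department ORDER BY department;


Assigning each row to its department group:
  Frank -> Marketing
  Alice -> Marketing
  Sam -> HR
  Dave -> Research
  Rosa -> Finance
  Uma -> Research


4 groups:
Finance, 1
HR, 1
Marketing, 2
Research, 2


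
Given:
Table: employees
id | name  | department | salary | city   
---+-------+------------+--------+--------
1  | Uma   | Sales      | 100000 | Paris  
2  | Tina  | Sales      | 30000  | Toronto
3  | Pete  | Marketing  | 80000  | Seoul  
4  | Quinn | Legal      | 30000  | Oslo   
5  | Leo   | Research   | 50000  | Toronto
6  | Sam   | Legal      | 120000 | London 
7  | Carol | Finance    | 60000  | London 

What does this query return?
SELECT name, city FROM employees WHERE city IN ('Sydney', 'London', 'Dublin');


Filtering: city IN ('Sydney', 'London', 'Dublin')
Matching: 2 rows

2 rows:
Sam, London
Carol, London


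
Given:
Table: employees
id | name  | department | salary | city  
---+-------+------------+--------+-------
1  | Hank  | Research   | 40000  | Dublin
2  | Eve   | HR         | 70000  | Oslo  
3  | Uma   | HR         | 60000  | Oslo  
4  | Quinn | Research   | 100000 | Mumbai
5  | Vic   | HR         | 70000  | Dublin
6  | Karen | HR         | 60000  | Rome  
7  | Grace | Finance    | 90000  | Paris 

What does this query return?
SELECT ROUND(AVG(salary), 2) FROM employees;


SUM(salary) = 490000
COUNT = 7
ROUND(AVG, 2) = ROUND(490000 / 7, 2) = 70000.0

70000.0


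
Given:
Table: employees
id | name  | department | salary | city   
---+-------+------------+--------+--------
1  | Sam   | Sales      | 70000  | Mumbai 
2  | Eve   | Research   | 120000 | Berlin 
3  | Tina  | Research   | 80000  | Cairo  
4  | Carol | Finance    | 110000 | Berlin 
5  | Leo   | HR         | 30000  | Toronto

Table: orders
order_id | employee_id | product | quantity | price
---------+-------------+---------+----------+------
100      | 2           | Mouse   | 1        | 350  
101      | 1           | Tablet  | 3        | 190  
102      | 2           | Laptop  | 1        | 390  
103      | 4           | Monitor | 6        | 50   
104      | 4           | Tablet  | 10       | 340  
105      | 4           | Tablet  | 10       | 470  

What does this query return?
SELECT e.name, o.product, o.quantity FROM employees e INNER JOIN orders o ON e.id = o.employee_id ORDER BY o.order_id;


Joining employees.id = orders.employee_id:
  employee Eve (id=2) -> order Mouse
  employee Sam (id=1) -> order Tablet
  employee Eve (id=2) -> order Laptop
  employee Carol (id=4) -> order Monitor
  employee Carol (id=4) -> order Tablet
  employee Carol (id=4) -> order Tablet


6 rows:
Eve, Mouse, 1
Sam, Tablet, 3
Eve, Laptop, 1
Carol, Monitor, 6
Carol, Tablet, 10
Carol, Tablet, 10


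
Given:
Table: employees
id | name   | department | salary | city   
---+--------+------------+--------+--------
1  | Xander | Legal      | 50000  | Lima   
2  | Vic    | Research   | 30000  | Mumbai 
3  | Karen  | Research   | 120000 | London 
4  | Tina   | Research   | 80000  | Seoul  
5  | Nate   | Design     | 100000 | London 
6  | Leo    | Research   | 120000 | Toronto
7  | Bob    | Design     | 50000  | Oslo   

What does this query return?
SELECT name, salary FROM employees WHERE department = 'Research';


Filtering: department = 'Research'
Matching rows: 4

4 rows:
Vic, 30000
Karen, 120000
Tina, 80000
Leo, 120000


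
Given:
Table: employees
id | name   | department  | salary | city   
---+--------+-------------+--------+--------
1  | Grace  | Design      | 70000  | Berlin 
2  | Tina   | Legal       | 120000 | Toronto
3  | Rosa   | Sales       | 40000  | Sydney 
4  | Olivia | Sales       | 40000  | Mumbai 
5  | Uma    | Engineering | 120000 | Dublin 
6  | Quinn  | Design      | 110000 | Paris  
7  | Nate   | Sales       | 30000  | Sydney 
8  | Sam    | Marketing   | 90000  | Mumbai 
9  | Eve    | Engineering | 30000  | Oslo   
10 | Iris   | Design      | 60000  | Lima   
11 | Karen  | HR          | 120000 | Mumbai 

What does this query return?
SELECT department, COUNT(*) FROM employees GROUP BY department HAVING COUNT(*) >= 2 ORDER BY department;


Groups with count >= 2:
  Design: 3 -> PASS
  Engineering: 2 -> PASS
  Sales: 3 -> PASS
  HR: 1 -> filtered out
  Legal: 1 -> filtered out
  Marketing: 1 -> filtered out


3 groups:
Design, 3
Engineering, 2
Sales, 3


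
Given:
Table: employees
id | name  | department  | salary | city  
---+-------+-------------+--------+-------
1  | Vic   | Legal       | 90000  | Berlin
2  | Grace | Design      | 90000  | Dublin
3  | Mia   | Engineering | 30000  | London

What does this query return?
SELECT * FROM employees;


SELECT * returns all 3 rows with all columns

3 rows:
1, Vic, Legal, 90000, Berlin
2, Grace, Design, 90000, Dublin
3, Mia, Engineering, 30000, London


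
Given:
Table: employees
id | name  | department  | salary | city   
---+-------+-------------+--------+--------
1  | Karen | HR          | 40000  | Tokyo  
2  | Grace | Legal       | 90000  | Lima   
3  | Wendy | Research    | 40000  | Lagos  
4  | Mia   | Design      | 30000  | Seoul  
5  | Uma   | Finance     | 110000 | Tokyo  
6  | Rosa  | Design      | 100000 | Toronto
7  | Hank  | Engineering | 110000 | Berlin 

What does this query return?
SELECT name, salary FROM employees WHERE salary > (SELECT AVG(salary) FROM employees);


Subquery: AVG(salary) = 74285.71
Filtering: salary > 74285.71
  Grace (90000) -> MATCH
  Uma (110000) -> MATCH
  Rosa (100000) -> MATCH
  Hank (110000) -> MATCH


4 rows:
Grace, 90000
Uma, 110000
Rosa, 100000
Hank, 110000


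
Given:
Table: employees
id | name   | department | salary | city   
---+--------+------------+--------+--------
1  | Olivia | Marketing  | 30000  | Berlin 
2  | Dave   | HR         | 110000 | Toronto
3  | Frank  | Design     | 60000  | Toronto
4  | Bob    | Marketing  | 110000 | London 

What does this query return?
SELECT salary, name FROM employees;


Projecting columns: salary, name

4 rows:
30000, Olivia
110000, Dave
60000, Frank
110000, Bob


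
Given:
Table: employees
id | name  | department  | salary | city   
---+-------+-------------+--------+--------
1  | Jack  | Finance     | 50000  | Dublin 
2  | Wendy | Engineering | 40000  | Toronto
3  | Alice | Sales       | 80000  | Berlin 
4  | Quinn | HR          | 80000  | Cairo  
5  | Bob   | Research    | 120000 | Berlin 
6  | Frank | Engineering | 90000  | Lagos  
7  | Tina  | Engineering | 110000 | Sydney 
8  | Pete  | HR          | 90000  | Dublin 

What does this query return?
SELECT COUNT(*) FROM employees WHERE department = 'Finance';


Counting rows where department = 'Finance'
  Jack -> MATCH


1


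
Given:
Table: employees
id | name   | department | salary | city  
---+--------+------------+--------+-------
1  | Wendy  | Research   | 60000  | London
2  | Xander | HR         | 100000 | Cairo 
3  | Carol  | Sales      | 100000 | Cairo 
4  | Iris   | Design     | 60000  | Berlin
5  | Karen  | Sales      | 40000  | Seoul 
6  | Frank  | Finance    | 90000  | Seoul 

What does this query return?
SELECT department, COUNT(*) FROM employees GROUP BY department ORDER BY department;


Assigning each row to its department group:
  Wendy -> Research
  Xander -> HR
  Carol -> Sales
  Iris -> Design
  Karen -> Sales
  Frank -> Finance


5 groups:
Design, 1
Finance, 1
HR, 1
Research, 1
Sales, 2


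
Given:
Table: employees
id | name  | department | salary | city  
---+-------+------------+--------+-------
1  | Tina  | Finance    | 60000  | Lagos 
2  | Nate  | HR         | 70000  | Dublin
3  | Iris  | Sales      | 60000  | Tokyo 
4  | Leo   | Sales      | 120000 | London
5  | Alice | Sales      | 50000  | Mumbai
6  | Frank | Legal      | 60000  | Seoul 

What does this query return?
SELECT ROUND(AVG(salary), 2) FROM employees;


SUM(salary) = 420000
COUNT = 6
ROUND(AVG, 2) = ROUND(420000 / 6, 2) = 70000.0

70000.0


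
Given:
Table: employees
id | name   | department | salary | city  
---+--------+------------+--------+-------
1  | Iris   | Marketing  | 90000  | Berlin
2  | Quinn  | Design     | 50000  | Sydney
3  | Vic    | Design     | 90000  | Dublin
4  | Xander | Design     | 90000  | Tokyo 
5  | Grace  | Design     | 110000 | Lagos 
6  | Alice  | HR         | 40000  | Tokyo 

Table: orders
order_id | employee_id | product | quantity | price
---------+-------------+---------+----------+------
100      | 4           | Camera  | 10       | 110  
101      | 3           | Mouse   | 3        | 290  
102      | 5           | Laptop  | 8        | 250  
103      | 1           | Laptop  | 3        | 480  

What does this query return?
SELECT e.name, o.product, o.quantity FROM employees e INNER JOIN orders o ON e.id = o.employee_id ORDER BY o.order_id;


Joining employees.id = orders.employee_id:
  employee Xander (id=4) -> order Camera
  employee Vic (id=3) -> order Mouse
  employee Grace (id=5) -> order Laptop
  employee Iris (id=1) -> order Laptop


4 rows:
Xander, Camera, 10
Vic, Mouse, 3
Grace, Laptop, 8
Iris, Laptop, 3


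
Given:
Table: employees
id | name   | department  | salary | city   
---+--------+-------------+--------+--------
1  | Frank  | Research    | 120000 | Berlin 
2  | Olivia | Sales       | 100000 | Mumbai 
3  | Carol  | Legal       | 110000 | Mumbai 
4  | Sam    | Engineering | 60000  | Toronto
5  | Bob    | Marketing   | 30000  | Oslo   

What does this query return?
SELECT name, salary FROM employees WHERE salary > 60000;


Filtering: salary > 60000
Matching: 3 rows

3 rows:
Frank, 120000
Olivia, 100000
Carol, 110000


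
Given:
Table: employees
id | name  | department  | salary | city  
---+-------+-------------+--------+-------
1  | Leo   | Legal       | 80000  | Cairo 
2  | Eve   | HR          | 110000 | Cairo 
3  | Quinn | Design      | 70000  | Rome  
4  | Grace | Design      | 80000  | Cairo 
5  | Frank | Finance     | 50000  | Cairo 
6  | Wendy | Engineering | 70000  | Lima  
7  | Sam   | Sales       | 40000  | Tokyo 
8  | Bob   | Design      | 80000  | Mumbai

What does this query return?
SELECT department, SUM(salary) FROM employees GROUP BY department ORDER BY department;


Summing salary within each department:
  Design: 70000 + 80000 + 80000 = 230000
  Engineering: 70000 = 70000
  Finance: 50000 = 50000
  HR: 110000 = 110000
  Legal: 80000 = 80000
  Sales: 40000 = 40000


6 groups:
Design, 230000
Engineering, 70000
Finance, 50000
HR, 110000
Legal, 80000
Sales, 40000


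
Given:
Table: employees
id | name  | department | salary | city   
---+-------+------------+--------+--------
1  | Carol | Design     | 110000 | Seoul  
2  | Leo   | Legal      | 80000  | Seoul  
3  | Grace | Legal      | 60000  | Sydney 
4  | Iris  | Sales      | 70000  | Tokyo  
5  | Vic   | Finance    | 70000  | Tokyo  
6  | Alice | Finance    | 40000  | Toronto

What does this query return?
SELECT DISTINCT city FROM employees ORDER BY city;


All 'city' values (row order): Seoul, Seoul, Sydney, Tokyo, Tokyo, Toronto
Removing duplicates leaves 4 unique value(s).

4 values:
Seoul
Sydney
Tokyo
Toronto


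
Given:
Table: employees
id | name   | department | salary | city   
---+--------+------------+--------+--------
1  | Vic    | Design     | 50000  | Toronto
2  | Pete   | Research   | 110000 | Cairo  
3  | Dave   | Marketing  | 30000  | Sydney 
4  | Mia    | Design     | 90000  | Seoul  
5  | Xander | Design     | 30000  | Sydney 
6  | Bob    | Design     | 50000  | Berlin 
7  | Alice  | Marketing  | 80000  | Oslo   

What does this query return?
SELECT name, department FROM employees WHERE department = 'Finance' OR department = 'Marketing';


Filtering: department = 'Finance' OR 'Marketing'
Matching: 2 rows

2 rows:
Dave, Marketing
Alice, Marketing


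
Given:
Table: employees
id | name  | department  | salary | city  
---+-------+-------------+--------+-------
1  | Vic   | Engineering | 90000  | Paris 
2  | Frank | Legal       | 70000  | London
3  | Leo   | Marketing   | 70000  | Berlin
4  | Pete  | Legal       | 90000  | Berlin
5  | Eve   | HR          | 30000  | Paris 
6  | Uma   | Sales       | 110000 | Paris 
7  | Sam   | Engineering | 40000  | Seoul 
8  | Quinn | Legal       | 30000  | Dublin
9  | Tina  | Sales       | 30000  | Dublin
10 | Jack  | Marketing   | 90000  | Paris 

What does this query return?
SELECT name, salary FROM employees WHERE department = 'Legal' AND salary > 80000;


Filtering: department = 'Legal' AND salary > 80000
Matching: 1 rows

1 rows:
Pete, 90000


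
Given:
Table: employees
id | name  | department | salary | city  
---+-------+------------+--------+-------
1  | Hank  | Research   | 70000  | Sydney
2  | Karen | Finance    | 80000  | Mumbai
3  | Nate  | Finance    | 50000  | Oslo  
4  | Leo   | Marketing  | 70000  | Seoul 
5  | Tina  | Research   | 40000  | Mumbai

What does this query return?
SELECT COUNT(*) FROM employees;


COUNT(*) counts all rows

5


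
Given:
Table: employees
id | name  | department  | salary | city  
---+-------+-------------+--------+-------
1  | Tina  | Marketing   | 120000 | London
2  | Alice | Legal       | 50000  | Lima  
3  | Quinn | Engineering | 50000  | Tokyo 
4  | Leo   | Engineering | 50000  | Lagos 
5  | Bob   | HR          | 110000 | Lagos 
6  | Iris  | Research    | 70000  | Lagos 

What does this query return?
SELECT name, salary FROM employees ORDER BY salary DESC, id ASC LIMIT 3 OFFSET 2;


Sort by salary DESC (id ASC tiebreak), then skip 2 and take 3
Rows 3 through 5

3 rows:
Iris, 70000
Alice, 50000
Quinn, 50000


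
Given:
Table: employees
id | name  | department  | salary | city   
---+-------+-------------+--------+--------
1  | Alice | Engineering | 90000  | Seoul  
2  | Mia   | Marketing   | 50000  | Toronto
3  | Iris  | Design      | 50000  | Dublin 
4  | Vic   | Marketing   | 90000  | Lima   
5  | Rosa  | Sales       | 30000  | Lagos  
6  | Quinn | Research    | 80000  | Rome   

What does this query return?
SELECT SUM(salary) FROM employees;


SUM(salary) = 90000 + 50000 + 50000 + 90000 + 30000 + 80000 = 390000

390000


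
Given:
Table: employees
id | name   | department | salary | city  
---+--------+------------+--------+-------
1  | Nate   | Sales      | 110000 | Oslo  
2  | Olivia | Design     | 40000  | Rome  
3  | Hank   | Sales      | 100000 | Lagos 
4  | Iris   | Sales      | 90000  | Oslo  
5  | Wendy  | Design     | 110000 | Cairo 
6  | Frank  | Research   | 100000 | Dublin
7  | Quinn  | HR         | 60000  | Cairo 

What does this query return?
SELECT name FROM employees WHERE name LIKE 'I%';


LIKE 'I%' matches names starting with 'I'
Matching: 1

1 rows:
Iris


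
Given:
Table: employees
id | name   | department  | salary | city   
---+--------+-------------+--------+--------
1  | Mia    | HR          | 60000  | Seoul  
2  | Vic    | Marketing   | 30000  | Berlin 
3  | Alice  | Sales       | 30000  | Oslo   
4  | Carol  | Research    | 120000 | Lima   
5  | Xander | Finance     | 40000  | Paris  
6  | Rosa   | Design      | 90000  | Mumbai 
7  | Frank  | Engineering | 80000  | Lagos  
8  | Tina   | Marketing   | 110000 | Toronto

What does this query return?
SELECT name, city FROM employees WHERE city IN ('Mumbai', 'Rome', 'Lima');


Filtering: city IN ('Mumbai', 'Rome', 'Lima')
Matching: 2 rows

2 rows:
Carol, Lima
Rosa, Mumbai


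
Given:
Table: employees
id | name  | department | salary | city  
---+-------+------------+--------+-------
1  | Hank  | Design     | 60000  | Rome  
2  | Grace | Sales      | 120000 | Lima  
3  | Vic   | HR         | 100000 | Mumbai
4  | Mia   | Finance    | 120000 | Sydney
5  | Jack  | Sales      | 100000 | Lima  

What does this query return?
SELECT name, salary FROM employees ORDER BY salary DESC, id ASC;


Sorting by salary DESC, then id ASC for ties

5 rows:
Grace, 120000
Mia, 120000
Vic, 100000
Jack, 100000
Hank, 60000


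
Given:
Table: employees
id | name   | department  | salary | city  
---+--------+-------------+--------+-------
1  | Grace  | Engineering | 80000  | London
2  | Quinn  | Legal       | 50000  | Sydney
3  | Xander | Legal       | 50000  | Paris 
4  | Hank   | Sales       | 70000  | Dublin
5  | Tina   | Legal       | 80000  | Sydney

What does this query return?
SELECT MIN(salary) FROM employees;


Salaries: 80000, 50000, 50000, 70000, 80000
MIN = 50000

50000


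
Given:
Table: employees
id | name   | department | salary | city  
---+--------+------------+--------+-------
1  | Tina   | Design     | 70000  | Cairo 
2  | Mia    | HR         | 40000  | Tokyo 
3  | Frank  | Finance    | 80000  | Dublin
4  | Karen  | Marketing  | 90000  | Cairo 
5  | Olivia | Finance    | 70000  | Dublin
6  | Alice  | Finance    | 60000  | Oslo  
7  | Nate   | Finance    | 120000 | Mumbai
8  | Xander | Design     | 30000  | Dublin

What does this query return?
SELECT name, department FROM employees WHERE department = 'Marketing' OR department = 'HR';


Filtering: department = 'Marketing' OR 'HR'
Matching: 2 rows

2 rows:
Mia, HR
Karen, Marketing


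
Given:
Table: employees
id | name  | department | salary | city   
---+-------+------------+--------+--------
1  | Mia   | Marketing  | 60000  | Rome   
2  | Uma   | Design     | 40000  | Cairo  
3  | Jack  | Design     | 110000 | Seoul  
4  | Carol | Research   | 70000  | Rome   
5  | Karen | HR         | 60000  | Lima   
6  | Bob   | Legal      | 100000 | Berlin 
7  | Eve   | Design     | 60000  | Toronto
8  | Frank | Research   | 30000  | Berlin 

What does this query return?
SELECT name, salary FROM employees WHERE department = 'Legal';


Filtering: department = 'Legal'
Matching rows: 1

1 rows:
Bob, 100000


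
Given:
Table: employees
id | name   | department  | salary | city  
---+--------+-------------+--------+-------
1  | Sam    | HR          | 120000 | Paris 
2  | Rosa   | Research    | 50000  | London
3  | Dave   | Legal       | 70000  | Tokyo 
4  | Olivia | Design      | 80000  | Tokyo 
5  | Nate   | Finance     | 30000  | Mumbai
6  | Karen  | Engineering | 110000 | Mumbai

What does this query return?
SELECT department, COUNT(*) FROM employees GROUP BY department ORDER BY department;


Assigning each row to its department group:
  Sam -> HR
  Rosa -> Research
  Dave -> Legal
  Olivia -> Design
  Nate -> Finance
  Karen -> Engineering


6 groups:
Design, 1
Engineering, 1
Finance, 1
HR, 1
Legal, 1
Research, 1


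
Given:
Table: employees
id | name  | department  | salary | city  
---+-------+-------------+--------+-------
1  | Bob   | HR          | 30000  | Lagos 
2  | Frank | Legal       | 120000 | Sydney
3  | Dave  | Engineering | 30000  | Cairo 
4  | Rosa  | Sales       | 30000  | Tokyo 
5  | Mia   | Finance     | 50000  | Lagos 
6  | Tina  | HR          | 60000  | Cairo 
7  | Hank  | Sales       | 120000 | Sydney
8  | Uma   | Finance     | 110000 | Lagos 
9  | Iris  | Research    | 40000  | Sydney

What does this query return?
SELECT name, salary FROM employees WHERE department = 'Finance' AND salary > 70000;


Filtering: department = 'Finance' AND salary > 70000
Matching: 1 rows

1 rows:
Uma, 110000


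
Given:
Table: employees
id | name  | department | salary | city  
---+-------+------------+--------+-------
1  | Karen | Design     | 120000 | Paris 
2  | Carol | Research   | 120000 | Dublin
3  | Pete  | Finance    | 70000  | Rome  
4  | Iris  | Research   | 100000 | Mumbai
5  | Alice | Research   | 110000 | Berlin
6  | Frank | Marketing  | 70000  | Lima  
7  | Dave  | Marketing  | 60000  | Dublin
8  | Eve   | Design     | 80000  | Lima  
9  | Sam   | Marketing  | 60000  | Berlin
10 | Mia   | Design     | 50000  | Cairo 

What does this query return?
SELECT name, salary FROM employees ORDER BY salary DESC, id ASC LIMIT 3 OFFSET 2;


Sort by salary DESC (id ASC tiebreak), then skip 2 and take 3
Rows 3 through 5

3 rows:
Alice, 110000
Iris, 100000
Eve, 80000


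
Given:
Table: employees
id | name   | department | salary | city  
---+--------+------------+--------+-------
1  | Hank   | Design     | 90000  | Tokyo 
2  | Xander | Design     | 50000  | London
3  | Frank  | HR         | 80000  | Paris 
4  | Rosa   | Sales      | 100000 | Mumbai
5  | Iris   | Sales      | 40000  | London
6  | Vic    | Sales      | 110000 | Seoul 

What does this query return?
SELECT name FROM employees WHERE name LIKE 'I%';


LIKE 'I%' matches names starting with 'I'
Matching: 1

1 rows:
Iris


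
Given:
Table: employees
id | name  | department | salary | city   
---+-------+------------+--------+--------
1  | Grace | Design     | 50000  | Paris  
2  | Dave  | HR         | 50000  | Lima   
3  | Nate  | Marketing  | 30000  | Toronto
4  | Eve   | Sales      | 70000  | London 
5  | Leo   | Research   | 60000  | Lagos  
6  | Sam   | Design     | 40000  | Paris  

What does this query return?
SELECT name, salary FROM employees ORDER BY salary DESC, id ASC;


Sorting by salary DESC, then id ASC for ties

6 rows:
Eve, 70000
Leo, 60000
Grace, 50000
Dave, 50000
Sam, 40000
Nate, 30000


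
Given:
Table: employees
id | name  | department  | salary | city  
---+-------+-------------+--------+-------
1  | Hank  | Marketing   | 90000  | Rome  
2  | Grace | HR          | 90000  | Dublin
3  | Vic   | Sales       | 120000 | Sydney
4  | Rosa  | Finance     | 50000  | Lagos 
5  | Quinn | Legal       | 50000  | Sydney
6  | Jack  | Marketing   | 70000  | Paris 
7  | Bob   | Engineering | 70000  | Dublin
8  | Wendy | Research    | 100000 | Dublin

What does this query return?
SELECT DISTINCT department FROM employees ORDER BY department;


All 'department' values (row order): Marketing, HR, Sales, Finance, Legal, Marketing, Engineering, Research
Removing duplicates leaves 7 unique value(s).

7 values:
Engineering
Finance
HR
Legal
Marketing
Research
Sales


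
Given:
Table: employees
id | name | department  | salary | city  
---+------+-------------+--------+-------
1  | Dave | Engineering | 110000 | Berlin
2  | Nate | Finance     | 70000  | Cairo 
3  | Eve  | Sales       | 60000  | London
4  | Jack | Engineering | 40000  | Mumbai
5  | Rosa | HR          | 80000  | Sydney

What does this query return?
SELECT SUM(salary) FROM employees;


SUM(salary) = 110000 + 70000 + 60000 + 40000 + 80000 = 360000

360000


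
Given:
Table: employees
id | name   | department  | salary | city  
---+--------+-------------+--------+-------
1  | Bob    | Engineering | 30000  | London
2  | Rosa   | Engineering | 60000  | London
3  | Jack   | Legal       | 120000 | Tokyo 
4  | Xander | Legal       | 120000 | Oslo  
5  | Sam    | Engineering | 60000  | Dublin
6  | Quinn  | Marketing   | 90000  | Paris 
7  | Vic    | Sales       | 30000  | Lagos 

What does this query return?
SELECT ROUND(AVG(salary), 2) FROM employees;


SUM(salary) = 510000
COUNT = 7
ROUND(AVG, 2) = ROUND(510000 / 7, 2) = 72857.14

72857.14


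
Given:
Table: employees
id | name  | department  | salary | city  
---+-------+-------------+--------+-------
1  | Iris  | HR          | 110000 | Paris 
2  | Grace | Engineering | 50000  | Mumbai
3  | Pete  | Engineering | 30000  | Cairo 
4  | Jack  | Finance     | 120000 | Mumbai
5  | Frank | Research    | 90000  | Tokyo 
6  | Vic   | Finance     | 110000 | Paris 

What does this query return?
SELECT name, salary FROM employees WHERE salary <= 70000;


Filtering: salary <= 70000
Matching: 2 rows

2 rows:
Grace, 50000
Pete, 30000


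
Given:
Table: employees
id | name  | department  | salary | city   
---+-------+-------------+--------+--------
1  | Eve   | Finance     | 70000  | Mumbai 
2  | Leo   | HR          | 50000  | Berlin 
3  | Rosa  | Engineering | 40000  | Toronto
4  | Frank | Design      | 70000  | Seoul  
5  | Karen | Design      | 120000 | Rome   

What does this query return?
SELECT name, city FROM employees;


Projecting columns: name, city

5 rows:
Eve, Mumbai
Leo, Berlin
Rosa, Toronto
Frank, Seoul
Karen, Rome
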